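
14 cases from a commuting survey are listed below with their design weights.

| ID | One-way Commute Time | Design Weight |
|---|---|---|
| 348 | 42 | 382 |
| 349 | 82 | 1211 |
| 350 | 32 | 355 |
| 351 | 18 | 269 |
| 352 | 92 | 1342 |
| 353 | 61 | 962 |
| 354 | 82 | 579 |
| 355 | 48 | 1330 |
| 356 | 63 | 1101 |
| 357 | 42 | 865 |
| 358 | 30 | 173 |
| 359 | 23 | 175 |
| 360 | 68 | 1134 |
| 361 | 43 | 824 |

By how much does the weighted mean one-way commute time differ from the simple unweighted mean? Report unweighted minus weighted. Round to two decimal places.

-9.11

Unweighted sum = 726
Unweighted mean = 726 / 14 = 51.857143
Weighted sum = 652464
Sum of weights = 10702
Weighted mean = 652464 / 10702 = 60.966548
Difference (unweighted minus weighted) = -9.1094055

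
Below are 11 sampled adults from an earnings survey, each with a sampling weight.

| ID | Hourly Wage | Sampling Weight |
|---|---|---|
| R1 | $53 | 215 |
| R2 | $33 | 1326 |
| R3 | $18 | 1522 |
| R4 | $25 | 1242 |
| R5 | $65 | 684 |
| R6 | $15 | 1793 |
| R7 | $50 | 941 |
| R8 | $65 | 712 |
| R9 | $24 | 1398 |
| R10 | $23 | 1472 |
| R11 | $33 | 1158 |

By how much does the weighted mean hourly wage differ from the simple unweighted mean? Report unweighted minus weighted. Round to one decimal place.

5.9

Unweighted sum = 53 + 33 + 18 + 25 + 65 + 15 + 50 + 65 + 24 + 23 + 33 = 404
Unweighted mean = 404 / 11 = 36.727273
Weighted sum = 53×215 + 33×1326 + 18×1522 + 25×1242 + 65×684 + 15×1793 + 50×941 + 65×712 + 24×1398 + 23×1472 + 33×1158
  = 11395 + 43758 + 27396 + 31050 + 44460 + 26895 + 47050 + 46280 + 33552 + 33856 + 38214 = 383906
Sum of weights = 215 + 1326 + 1522 + 1242 + 684 + 1793 + 941 + 712 + 1398 + 1472 + 1158 = 12463
Weighted mean = 383906 / 12463 = 30.803659
Difference (unweighted minus weighted) = 5.9236139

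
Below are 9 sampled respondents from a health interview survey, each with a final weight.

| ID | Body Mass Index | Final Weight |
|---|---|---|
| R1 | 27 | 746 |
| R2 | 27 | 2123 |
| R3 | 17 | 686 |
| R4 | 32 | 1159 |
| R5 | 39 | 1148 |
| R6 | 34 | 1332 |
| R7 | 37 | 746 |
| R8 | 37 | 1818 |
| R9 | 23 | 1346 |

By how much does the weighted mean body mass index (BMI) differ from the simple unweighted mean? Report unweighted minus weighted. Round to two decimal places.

Unweighted sum = 273
Unweighted mean = 273 / 9 = 30.333333
Weighted sum = 27×746 + 27×2123 + 17×686 + 32×1159 + 39×1148 + 34×1332 + 37×746 + 37×1818 + 23×1346
  = 20142 + 57321 + 11662 + 37088 + 44772 + 45288 + 27602 + 67266 + 30958 = 342099
Sum of weights = 746 + 2123 + 686 + 1159 + 1148 + 1332 + 746 + 1818 + 1346 = 11104
Weighted mean = 342099 / 11104 = 30.808628
Difference (unweighted minus weighted) = -0.47529419

-0.48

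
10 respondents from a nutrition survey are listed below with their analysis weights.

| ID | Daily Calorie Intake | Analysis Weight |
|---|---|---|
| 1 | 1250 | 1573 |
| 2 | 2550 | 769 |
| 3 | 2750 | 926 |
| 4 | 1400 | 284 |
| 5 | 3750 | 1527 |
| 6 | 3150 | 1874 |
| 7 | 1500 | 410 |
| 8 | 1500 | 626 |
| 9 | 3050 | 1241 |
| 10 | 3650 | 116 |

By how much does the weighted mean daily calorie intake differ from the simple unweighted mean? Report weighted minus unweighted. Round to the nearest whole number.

141

Unweighted sum = 24550
Unweighted mean = 24550 / 10 = 2455
Weighted sum = 1250×1573 + 2550×769 + 2750×926 + 1400×284 + 3750×1527 + 3150×1874 + 1500×410 + 1500×626 + 3050×1241 + 3650×116
  = 1966250 + 1960950 + 2546500 + 397600 + 5726250 + 5903100 + 615000 + 939000 + 3785050 + 423400 = 24263100
Sum of weights = 1573 + 769 + 926 + 284 + 1527 + 1874 + 410 + 626 + 1241 + 116 = 9346
Weighted mean = 24263100 / 9346 = 2596.0946
Difference (weighted minus unweighted) = 141.09459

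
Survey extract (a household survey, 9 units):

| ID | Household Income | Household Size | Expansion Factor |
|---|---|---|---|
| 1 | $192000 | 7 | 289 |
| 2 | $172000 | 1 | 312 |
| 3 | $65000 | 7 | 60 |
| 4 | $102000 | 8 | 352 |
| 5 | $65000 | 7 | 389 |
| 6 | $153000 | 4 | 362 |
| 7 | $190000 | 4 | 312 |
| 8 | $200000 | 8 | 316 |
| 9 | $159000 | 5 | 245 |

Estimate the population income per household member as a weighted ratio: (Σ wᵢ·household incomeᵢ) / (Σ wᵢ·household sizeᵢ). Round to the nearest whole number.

26525

Σ wᵢ·y = 192000×289 + 172000×312 + 65000×60 + 102000×352 + 65000×389 + 153000×362 + 190000×312 + 200000×316 + 159000×245
  = 391062000
Σ wᵢ·x = 7×289 + 1×312 + 7×60 + 8×352 + 7×389 + 4×362 + 4×312 + 8×316 + 5×245
  = 14743
Ratio = 391062000 / 14743 = 26525.266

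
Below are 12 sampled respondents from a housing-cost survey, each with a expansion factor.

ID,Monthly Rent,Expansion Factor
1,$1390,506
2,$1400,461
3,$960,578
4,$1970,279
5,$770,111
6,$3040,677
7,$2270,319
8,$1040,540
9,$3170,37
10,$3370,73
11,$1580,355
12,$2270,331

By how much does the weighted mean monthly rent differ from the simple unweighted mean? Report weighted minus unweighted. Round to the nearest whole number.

Unweighted sum = 1390 + 1400 + 960 + 1970 + 770 + 3040 + 2270 + 1040 + 3170 + 3370 + 1580 + 2270 = 23230
Unweighted mean = 23230 / 12 = 1935.8333
Weighted sum = 1390×506 + 1400×461 + 960×578 + 1970×279 + 770×111 + 3040×677 + 2270×319 + 1040×540 + 3170×37 + 3370×73 + 1580×355 + 2270×331
  = 703340 + 645400 + 554880 + 549630 + 85470 + 2058080 + 724130 + 561600 + 117290 + 246010 + 560900 + 751370 = 7558100
Sum of weights = 4267
Weighted mean = 7558100 / 4267 = 1771.2913
Difference (weighted minus unweighted) = -164.54203

-165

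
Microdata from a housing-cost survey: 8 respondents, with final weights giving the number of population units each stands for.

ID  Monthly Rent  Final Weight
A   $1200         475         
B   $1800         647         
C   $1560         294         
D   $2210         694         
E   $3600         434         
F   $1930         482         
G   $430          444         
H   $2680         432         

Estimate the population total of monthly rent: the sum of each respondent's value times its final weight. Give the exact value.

Weighted total = 7568320

7568320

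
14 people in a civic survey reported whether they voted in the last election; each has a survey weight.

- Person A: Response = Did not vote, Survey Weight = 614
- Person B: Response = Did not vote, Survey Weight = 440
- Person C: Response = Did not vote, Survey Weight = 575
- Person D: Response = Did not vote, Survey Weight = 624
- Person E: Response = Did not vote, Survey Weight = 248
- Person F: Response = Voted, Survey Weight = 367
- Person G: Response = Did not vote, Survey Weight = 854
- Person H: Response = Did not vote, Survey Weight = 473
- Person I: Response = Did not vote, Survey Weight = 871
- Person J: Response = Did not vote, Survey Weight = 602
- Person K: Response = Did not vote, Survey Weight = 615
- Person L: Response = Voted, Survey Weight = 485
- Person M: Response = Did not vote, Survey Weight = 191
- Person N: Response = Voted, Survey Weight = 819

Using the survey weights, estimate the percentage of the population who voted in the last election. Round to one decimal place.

Sum of weights for 'Voted' = 367 + 485 + 819 = 1671
Total weight = 7778
Weighted proportion = 1671 / 7778 = 0.21483672 → 21.483672%

21.5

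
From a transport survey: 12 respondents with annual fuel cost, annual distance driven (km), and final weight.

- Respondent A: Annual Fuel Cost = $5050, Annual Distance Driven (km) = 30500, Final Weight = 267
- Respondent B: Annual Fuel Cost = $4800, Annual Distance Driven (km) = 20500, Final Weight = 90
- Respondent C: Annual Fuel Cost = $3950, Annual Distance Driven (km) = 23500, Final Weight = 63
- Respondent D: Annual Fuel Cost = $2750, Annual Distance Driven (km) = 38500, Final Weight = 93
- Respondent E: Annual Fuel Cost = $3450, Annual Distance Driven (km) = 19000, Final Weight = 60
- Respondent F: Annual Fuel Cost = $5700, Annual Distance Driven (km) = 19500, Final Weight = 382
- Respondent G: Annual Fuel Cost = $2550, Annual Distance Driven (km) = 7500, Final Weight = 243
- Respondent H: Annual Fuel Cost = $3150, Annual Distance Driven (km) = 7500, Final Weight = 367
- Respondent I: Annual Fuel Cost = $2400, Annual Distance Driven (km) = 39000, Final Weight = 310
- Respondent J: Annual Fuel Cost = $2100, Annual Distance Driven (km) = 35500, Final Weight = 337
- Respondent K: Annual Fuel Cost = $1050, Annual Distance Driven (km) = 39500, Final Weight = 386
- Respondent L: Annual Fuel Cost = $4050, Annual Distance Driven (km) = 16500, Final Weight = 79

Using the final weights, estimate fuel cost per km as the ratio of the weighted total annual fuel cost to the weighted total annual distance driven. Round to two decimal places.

Σ wᵢ·y = 5050×267 + 4800×90 + 3950×63 + 2750×93 + 3450×60 + 5700×382 + 2550×243 + 3150×367 + 2400×310 + 2100×337 + 1050×386 + 4050×79
  = 1348350 + 432000 + 248850 + 255750 + 207000 + 2177400 + 619650 + 1156050 + 744000 + 707700 + 405300 + 319950 = 8622000
Σ wᵢ·x = 30500×267 + 20500×90 + 23500×63 + 38500×93 + 19000×60 + 19500×382 + 7500×243 + 7500×367 + 39000×310 + 35500×337 + 39500×386 + 16500×79
  = 8143500 + 1845000 + 1480500 + 3580500 + 1140000 + 7449000 + 1822500 + 2752500 + 12090000 + 11963500 + 15247000 + 1303500 = 68817500
Ratio = 8622000 / 68817500 = 0.1252879

0.13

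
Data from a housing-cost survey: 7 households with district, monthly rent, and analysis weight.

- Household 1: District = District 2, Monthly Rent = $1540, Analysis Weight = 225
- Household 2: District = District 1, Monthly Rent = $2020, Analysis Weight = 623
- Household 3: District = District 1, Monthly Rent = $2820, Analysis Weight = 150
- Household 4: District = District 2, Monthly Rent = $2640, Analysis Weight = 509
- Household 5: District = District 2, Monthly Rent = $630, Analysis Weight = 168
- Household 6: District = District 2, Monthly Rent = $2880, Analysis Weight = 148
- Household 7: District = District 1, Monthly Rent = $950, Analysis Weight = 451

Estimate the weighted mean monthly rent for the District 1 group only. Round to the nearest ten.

District 1 rows: 2, 3, 7
Weighted sum = 2020×623 + 2820×150 + 950×451
  = 2109910
Sum of weights = 623 + 150 + 451 = 1224
Weighted mean = 2109910 / 1224 = 1723.7827

1720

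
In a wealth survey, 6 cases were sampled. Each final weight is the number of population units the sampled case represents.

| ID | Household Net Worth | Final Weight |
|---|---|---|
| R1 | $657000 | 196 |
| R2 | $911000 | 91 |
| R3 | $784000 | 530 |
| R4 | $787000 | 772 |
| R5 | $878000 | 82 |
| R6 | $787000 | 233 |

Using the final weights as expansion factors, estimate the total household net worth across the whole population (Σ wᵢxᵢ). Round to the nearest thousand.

1490124000

Weighted total = 657000×196 + 911000×91 + 784000×530 + 787000×772 + 878000×82 + 787000×233
  = 1490124000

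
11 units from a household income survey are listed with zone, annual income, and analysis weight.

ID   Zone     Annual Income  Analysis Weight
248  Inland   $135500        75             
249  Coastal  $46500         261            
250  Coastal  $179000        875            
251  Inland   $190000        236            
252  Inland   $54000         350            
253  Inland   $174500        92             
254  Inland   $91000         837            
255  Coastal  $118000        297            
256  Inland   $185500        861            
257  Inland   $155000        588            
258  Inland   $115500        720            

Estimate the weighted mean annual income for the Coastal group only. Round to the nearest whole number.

142224

Coastal rows: 249, 250, 255
Weighted sum = 203807500
Sum of weights = 261 + 875 + 297 = 1433
Weighted mean = 203807500 / 1433 = 142224.35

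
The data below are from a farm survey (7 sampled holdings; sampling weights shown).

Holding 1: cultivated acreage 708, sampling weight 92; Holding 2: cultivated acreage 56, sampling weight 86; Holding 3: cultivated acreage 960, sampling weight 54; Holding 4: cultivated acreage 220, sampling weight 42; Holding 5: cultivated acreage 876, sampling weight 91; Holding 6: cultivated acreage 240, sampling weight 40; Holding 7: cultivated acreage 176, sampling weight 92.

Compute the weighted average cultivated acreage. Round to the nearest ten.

480

Weighted sum = 708×92 + 56×86 + 960×54 + 220×42 + 876×91 + 240×40 + 176×92
  = 65136 + 4816 + 51840 + 9240 + 79716 + 9600 + 16192 = 236540
Sum of weights = 92 + 86 + 54 + 42 + 91 + 40 + 92 = 497
Weighted mean = 236540 / 497 = 475.93561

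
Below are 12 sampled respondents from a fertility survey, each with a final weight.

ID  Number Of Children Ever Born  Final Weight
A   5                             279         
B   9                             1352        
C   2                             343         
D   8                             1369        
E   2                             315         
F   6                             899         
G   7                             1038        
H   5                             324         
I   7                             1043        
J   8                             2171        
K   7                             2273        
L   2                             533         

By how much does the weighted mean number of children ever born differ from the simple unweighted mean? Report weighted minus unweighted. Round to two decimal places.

Unweighted sum = 68
Unweighted mean = 68 / 12 = 5.6666667
Weighted sum = 5×279 + 9×1352 + 2×343 + 8×1369 + 2×315 + 6×899 + 7×1038 + 5×324 + 7×1043 + 8×2171 + 7×2273 + 2×533
  = 1395 + 12168 + 686 + 10952 + 630 + 5394 + 7266 + 1620 + 7301 + 17368 + 15911 + 1066 = 81757
Sum of weights = 11939
Weighted mean = 81757 / 11939 = 6.8478935
Difference (weighted minus unweighted) = 1.1812268

1.18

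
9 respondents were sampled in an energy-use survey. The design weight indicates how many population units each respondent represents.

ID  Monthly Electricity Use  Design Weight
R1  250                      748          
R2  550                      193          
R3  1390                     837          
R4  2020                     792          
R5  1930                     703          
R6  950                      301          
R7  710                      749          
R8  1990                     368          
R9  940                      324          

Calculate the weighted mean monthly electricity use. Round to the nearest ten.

1250

Weighted sum = 250×748 + 550×193 + 1390×837 + 2020×792 + 1930×703 + 950×301 + 710×749 + 1990×368 + 940×324
  = 187000 + 106150 + 1163430 + 1599840 + 1356790 + 285950 + 531790 + 732320 + 304560 = 6267830
Sum of weights = 748 + 193 + 837 + 792 + 703 + 301 + 749 + 368 + 324 = 5015
Weighted mean = 6267830 / 5015 = 1249.8166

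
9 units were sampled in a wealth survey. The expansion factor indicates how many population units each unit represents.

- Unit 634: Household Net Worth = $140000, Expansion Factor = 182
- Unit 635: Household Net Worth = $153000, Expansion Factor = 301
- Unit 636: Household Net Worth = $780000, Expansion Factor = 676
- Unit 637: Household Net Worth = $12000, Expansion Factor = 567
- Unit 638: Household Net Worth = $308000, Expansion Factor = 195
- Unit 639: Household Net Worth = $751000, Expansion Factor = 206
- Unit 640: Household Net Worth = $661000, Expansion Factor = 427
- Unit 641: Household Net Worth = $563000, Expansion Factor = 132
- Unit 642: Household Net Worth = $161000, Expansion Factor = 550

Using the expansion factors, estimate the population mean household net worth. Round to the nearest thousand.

Weighted sum = 1265496000
Sum of weights = 182 + 301 + 676 + 567 + 195 + 206 + 427 + 132 + 550 = 3236
Weighted mean = 1265496000 / 3236 = 391067.99

391000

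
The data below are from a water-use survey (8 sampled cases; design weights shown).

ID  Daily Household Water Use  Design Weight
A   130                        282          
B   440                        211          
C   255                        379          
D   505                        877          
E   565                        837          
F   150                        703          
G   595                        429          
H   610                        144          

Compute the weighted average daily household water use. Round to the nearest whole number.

Weighted sum = 1590480
Sum of weights = 282 + 211 + 379 + 877 + 837 + 703 + 429 + 144 = 3862
Weighted mean = 1590480 / 3862 = 411.82807

412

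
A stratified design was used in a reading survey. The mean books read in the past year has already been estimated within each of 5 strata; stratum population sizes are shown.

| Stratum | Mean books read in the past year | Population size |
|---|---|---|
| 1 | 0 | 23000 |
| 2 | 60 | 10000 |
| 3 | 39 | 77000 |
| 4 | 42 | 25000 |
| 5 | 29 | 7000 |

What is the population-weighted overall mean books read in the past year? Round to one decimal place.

Σ Nₕ·x̄ₕ = 0×23000 + 60×10000 + 39×77000 + 42×25000 + 29×7000
  = 0 + 600000 + 3003000 + 1050000 + 203000 = 4856000
Σ Nₕ = 23000 + 10000 + 77000 + 25000 + 7000 = 142000
Overall mean = 4856000 / 142000 = 34.197183

34.2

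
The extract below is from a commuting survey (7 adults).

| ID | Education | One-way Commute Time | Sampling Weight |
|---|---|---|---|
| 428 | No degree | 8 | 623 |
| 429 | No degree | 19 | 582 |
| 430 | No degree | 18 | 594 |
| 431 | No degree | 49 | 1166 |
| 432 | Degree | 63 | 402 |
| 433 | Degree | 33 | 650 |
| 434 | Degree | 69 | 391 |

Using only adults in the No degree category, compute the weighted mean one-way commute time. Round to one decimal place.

No degree rows: 428, 429, 430, 431
Weighted sum = 8×623 + 19×582 + 18×594 + 49×1166
  = 4984 + 11058 + 10692 + 57134 = 83868
Sum of weights = 623 + 582 + 594 + 1166 = 2965
Weighted mean = 83868 / 2965 = 28.286003

28.3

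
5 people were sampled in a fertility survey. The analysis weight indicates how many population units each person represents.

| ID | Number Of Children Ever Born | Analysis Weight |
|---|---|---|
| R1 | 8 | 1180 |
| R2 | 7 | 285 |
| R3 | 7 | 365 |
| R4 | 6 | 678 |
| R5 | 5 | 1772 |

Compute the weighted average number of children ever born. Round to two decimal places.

6.29

Weighted sum = 8×1180 + 7×285 + 7×365 + 6×678 + 5×1772
  = 26918
Sum of weights = 1180 + 285 + 365 + 678 + 1772 = 4280
Weighted mean = 26918 / 4280 = 6.2892523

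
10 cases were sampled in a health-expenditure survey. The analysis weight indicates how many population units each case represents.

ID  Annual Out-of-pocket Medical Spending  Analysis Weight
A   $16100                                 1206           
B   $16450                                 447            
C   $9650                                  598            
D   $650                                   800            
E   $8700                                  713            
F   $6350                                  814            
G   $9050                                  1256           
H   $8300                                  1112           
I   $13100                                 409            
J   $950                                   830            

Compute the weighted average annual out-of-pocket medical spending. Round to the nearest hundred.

Weighted sum = 16100×1206 + 16450×447 + 9650×598 + 650×800 + 8700×713 + 6350×814 + 9050×1256 + 8300×1112 + 13100×409 + 950×830
  = 19416600 + 7353150 + 5770700 + 520000 + 6203100 + 5168900 + 11366800 + 9229600 + 5357900 + 788500 = 71175250
Sum of weights = 1206 + 447 + 598 + 800 + 713 + 814 + 1256 + 1112 + 409 + 830 = 8185
Weighted mean = 71175250 / 8185 = 8695.8155

8700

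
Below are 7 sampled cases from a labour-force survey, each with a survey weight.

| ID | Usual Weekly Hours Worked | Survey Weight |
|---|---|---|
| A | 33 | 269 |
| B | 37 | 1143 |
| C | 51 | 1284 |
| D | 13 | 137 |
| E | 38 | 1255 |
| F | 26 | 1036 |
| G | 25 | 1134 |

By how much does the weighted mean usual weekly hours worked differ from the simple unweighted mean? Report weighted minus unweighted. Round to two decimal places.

3.52

Unweighted sum = 33 + 37 + 51 + 13 + 38 + 26 + 25 = 223
Unweighted mean = 223 / 7 = 31.857143
Weighted sum = 33×269 + 37×1143 + 51×1284 + 13×137 + 38×1255 + 26×1036 + 25×1134
  = 8877 + 42291 + 65484 + 1781 + 47690 + 26936 + 28350 = 221409
Sum of weights = 269 + 1143 + 1284 + 137 + 1255 + 1036 + 1134 = 6258
Weighted mean = 221409 / 6258 = 35.380153
Difference (weighted minus unweighted) = 3.5230105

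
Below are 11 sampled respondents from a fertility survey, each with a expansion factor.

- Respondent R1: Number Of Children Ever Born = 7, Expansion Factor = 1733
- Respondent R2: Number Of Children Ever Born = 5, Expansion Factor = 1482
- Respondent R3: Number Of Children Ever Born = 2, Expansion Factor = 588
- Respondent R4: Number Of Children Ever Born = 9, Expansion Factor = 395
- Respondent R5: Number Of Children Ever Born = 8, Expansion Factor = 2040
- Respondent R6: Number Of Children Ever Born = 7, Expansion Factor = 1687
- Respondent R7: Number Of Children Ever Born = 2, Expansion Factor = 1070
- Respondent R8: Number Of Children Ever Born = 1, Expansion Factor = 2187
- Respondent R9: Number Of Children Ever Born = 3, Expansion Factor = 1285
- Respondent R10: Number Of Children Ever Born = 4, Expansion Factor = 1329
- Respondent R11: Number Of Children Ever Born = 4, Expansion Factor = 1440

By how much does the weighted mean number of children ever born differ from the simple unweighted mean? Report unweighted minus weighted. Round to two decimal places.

0.02

Unweighted sum = 7 + 5 + 2 + 9 + 8 + 7 + 2 + 1 + 3 + 4 + 4 = 52
Unweighted mean = 52 / 11 = 4.7272727
Weighted sum = 7×1733 + 5×1482 + 2×588 + 9×395 + 8×2040 + 7×1687 + 2×1070 + 1×2187 + 3×1285 + 4×1329 + 4×1440
  = 71659
Sum of weights = 1733 + 1482 + 588 + 395 + 2040 + 1687 + 1070 + 2187 + 1285 + 1329 + 1440 = 15236
Weighted mean = 71659 / 15236 = 4.7032686
Difference (unweighted minus weighted) = 0.024004153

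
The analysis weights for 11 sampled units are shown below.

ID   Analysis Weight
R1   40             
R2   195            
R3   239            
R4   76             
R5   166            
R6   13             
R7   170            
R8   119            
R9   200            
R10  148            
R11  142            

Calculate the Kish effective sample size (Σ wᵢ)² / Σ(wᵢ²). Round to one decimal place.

Σ wᵢ = 40 + 195 + 239 + 76 + 166 + 13 + 170 + 119 + 200 + 148 + 142 = 1508
Σ wᵢ² = 255376
n_eff = 1508² / 255376 = 2274064 / 255376 = 8.9047679

8.9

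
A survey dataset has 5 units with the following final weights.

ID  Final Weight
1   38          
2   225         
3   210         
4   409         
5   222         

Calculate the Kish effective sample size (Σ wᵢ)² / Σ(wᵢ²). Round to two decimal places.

3.90

Σ wᵢ = 38 + 225 + 210 + 409 + 222 = 1104
Σ wᵢ² = 1444 + 50625 + 44100 + 167281 + 49284 = 312734
n_eff = 1104² / 312734 = 1218816 / 312734 = 3.8972929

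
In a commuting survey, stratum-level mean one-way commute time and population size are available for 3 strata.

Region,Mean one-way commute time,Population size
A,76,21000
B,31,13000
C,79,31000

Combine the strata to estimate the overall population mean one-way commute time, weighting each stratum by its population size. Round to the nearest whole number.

68

Σ Nₕ·x̄ₕ = 76×21000 + 31×13000 + 79×31000
  = 1596000 + 403000 + 2449000 = 4448000
Σ Nₕ = 21000 + 13000 + 31000 = 65000
Overall mean = 4448000 / 65000 = 68.430769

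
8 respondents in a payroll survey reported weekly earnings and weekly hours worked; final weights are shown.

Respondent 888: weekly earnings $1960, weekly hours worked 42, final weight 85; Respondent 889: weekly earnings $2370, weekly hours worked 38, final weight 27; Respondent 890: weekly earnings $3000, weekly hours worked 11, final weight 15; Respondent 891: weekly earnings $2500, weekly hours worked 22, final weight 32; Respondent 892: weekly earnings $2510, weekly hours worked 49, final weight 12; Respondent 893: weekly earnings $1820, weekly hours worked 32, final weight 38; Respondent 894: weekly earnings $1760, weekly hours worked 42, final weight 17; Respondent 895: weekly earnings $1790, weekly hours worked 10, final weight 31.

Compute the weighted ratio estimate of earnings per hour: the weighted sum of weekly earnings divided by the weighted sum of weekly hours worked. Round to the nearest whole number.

Σ wᵢ·y = 1960×85 + 2370×27 + 3000×15 + 2500×32 + 2510×12 + 1820×38 + 1760×17 + 1790×31
  = 166600 + 63990 + 45000 + 80000 + 30120 + 69160 + 29920 + 55490 = 540280
Σ wᵢ·x = 8293
Ratio = 540280 / 8293 = 65.148921

65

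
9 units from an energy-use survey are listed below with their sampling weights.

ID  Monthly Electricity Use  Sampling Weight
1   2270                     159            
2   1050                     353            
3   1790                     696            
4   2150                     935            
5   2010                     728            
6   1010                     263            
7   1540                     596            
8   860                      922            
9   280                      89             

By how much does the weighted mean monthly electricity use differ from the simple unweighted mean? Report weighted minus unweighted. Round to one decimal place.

Unweighted sum = 2270 + 1050 + 1790 + 2150 + 2010 + 1010 + 1540 + 860 + 280 = 12960
Unweighted mean = 12960 / 9 = 1440
Weighted sum = 2270×159 + 1050×353 + 1790×696 + 2150×935 + 2010×728 + 1010×263 + 1540×596 + 860×922 + 280×89
  = 360930 + 370650 + 1245840 + 2010250 + 1463280 + 265630 + 917840 + 792920 + 24920 = 7452260
Sum of weights = 159 + 353 + 696 + 935 + 728 + 263 + 596 + 922 + 89 = 4741
Weighted mean = 7452260 / 4741 = 1571.8751
Difference (weighted minus unweighted) = 131.87513

131.9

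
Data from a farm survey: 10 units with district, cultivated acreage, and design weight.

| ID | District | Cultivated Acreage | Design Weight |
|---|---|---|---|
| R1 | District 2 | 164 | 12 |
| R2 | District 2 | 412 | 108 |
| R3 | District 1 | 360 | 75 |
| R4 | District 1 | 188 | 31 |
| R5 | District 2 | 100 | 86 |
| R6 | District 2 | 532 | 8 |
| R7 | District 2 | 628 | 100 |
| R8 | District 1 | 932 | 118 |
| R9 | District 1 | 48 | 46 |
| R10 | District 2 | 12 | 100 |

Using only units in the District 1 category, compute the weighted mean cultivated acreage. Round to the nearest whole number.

537

District 1 rows: R3, R4, R8, R9
Weighted sum = 145012
Sum of weights = 75 + 31 + 118 + 46 = 270
Weighted mean = 145012 / 270 = 537.08148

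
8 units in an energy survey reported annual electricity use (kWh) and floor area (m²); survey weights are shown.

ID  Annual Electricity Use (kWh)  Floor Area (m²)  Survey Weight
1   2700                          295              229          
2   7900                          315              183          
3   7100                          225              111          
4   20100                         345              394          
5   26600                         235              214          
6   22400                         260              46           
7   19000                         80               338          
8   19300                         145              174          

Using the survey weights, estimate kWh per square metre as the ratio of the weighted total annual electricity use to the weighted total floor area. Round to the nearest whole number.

68

Σ wᵢ·y = 2700×229 + 7900×183 + 7100×111 + 20100×394 + 26600×214 + 22400×46 + 19000×338 + 19300×174
  = 618300 + 1445700 + 788100 + 7919400 + 5692400 + 1030400 + 6422000 + 3358200 = 27274500
Σ wᵢ·x = 295×229 + 315×183 + 225×111 + 345×394 + 235×214 + 260×46 + 80×338 + 145×174
  = 67555 + 57645 + 24975 + 135930 + 50290 + 11960 + 27040 + 25230 = 400625
Ratio = 27274500 / 400625 = 68.079875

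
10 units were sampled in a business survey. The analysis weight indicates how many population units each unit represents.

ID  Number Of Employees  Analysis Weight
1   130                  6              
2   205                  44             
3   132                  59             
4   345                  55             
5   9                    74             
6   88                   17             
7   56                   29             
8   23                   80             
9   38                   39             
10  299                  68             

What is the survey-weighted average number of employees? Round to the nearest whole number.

Weighted sum = 130×6 + 205×44 + 132×59 + 345×55 + 9×74 + 88×17 + 56×29 + 23×80 + 38×39 + 299×68
  = 64003
Sum of weights = 6 + 44 + 59 + 55 + 74 + 17 + 29 + 80 + 39 + 68 = 471
Weighted mean = 64003 / 471 = 135.88747

136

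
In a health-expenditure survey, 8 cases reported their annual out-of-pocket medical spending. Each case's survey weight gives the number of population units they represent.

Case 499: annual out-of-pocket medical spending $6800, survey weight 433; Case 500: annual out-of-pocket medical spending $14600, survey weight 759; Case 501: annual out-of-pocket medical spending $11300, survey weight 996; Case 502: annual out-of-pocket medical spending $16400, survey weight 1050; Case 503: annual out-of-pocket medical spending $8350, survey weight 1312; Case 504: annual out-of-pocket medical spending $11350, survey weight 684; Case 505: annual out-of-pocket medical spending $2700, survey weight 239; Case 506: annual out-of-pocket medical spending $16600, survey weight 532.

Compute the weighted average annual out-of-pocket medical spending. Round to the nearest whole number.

11773

Weighted sum = 6800×433 + 14600×759 + 11300×996 + 16400×1050 + 8350×1312 + 11350×684 + 2700×239 + 16600×532
  = 2944400 + 11081400 + 11254800 + 17220000 + 10955200 + 7763400 + 645300 + 8831200 = 70695700
Sum of weights = 433 + 759 + 996 + 1050 + 1312 + 684 + 239 + 532 = 6005
Weighted mean = 70695700 / 6005 = 11772.806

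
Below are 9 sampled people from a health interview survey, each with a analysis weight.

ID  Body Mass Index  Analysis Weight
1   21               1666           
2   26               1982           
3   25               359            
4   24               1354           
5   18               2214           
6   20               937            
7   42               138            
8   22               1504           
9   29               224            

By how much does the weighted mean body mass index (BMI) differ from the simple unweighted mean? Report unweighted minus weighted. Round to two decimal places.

2.87

Unweighted sum = 21 + 26 + 25 + 24 + 18 + 20 + 42 + 22 + 29 = 227
Unweighted mean = 227 / 9 = 25.222222
Weighted sum = 21×1666 + 26×1982 + 25×359 + 24×1354 + 18×2214 + 20×937 + 42×138 + 22×1504 + 29×224
  = 231961
Sum of weights = 10378
Weighted mean = 231961 / 10378 = 22.351224
Difference (unweighted minus weighted) = 2.8709985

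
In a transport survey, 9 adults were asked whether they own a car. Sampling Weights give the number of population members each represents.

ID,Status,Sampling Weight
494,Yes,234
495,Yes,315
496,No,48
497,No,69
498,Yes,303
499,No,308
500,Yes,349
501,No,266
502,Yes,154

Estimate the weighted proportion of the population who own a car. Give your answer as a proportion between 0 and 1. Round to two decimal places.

0.66

Sum of weights for 'Yes' = 234 + 315 + 303 + 349 + 154 = 1355
Total weight = 234 + 315 + 48 + 69 + 303 + 308 + 349 + 266 + 154 = 2046
Weighted proportion = 1355 / 2046 = 0.66226784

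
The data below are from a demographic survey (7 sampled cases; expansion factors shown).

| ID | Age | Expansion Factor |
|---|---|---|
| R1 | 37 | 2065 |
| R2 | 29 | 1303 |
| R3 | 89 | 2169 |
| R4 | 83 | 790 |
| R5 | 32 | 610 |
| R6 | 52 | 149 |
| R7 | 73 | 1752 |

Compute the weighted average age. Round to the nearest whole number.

60

Weighted sum = 527967
Sum of weights = 2065 + 1303 + 2169 + 790 + 610 + 149 + 1752 = 8838
Weighted mean = 527967 / 8838 = 59.738289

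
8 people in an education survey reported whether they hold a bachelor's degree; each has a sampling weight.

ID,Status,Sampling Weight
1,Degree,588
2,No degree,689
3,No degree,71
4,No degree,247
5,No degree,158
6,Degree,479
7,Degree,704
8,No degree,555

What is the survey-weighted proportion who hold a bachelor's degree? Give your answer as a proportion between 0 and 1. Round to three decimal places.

Sum of weights for 'Degree' = 588 + 479 + 704 = 1771
Total weight = 588 + 689 + 71 + 247 + 158 + 479 + 704 + 555 = 3491
Weighted proportion = 1771 / 3491 = 0.5073045

0.507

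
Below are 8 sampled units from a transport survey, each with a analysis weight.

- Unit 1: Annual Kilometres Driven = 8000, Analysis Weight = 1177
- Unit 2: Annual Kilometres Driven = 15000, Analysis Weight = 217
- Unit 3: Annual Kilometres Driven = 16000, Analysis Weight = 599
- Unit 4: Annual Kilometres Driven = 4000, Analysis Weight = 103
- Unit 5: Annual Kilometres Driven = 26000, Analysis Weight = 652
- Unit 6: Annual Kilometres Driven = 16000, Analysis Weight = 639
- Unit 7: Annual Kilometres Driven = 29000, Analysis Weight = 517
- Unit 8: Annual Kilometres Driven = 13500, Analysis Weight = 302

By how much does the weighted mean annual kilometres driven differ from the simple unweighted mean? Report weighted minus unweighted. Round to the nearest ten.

450

Unweighted sum = 8000 + 15000 + 16000 + 4000 + 26000 + 16000 + 29000 + 13500 = 127500
Unweighted mean = 127500 / 8 = 15937.5
Weighted sum = 8000×1177 + 15000×217 + 16000×599 + 4000×103 + 26000×652 + 16000×639 + 29000×517 + 13500×302
  = 9416000 + 3255000 + 9584000 + 412000 + 16952000 + 10224000 + 14993000 + 4077000 = 68913000
Sum of weights = 1177 + 217 + 599 + 103 + 652 + 639 + 517 + 302 = 4206
Weighted mean = 68913000 / 4206 = 16384.451
Difference (weighted minus unweighted) = 446.95078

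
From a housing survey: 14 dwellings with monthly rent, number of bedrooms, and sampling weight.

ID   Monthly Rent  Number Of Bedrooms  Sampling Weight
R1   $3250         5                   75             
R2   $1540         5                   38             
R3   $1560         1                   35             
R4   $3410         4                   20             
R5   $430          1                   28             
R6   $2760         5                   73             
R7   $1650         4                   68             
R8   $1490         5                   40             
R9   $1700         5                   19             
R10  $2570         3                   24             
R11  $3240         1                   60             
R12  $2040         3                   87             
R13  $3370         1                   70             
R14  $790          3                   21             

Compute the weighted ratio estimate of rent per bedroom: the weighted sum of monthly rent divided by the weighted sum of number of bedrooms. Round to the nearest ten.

Σ wᵢ·y = 1528740
Σ wᵢ·x = 2166
Ratio = 1528740 / 2166 = 705.78947

710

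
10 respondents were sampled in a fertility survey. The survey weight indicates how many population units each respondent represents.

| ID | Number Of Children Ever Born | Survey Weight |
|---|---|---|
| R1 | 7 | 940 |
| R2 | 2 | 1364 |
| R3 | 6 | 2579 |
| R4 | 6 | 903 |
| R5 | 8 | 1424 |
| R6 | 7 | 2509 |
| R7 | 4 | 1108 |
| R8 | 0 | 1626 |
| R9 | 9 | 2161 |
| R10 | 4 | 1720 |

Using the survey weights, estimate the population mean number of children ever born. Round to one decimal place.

5.5

Weighted sum = 89916
Sum of weights = 16334
Weighted mean = 89916 / 16334 = 5.5048365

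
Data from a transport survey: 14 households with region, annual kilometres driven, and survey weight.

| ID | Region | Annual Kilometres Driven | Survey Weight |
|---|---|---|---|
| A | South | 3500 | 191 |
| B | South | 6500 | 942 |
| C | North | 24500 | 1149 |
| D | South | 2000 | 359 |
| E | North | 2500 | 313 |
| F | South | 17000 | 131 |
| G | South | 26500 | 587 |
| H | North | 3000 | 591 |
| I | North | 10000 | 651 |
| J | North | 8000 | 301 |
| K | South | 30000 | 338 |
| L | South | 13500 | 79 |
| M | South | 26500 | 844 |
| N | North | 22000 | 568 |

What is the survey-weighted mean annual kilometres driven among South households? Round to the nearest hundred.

South rows: A, B, D, F, G, K, L, M
Weighted sum = 3500×191 + 6500×942 + 2000×359 + 17000×131 + 26500×587 + 30000×338 + 13500×79 + 26500×844
  = 58864500
Sum of weights = 191 + 942 + 359 + 131 + 587 + 338 + 79 + 844 = 3471
Weighted mean = 58864500 / 3471 = 16958.946

17000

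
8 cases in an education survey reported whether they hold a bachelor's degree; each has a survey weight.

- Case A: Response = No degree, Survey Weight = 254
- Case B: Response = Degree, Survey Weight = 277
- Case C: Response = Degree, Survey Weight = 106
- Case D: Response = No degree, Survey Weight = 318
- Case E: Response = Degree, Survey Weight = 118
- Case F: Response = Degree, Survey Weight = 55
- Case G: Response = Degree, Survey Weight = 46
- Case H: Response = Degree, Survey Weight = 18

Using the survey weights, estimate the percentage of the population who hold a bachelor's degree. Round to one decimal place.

Sum of weights for 'Degree' = 277 + 106 + 118 + 55 + 46 + 18 = 620
Total weight = 254 + 277 + 106 + 318 + 118 + 55 + 46 + 18 = 1192
Weighted proportion = 620 / 1192 = 0.52013423 → 52.013423%

52.0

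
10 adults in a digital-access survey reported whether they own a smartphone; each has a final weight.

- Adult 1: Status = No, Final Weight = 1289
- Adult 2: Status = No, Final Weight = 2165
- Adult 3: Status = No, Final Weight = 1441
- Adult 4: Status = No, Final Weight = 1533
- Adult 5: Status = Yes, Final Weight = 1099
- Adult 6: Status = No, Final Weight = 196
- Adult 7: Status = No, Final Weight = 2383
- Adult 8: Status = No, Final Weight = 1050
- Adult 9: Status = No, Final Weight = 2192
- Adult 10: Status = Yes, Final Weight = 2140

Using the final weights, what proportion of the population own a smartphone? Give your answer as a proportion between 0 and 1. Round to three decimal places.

Sum of weights for 'Yes' = 1099 + 2140 = 3239
Total weight = 1289 + 2165 + 1441 + 1533 + 1099 + 196 + 2383 + 1050 + 2192 + 2140 = 15488
Weighted proportion = 3239 / 15488 = 0.20912965

0.209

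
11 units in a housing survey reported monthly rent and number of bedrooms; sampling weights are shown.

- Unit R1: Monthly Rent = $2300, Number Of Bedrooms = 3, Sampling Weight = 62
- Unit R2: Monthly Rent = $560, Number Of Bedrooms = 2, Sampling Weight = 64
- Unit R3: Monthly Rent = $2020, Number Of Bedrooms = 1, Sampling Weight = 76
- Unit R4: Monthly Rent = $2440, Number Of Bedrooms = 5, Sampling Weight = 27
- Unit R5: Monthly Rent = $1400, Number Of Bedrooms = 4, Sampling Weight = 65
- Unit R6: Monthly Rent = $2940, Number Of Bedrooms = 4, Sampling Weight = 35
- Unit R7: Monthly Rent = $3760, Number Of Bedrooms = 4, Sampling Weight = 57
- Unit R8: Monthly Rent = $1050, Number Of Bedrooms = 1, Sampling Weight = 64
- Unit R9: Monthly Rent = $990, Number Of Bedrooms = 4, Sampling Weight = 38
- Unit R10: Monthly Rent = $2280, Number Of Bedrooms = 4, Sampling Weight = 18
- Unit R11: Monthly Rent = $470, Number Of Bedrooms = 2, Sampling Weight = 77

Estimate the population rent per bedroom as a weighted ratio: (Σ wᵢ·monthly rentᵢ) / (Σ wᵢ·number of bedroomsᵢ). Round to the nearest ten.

Σ wᵢ·y = 2300×62 + 560×64 + 2020×76 + 2440×27 + 1400×65 + 2940×35 + 3760×57 + 1050×64 + 990×38 + 2280×18 + 470×77
  = 142600 + 35840 + 153520 + 65880 + 91000 + 102900 + 214320 + 67200 + 37620 + 41040 + 36190 = 988110
Σ wᵢ·x = 1595
Ratio = 988110 / 1595 = 619.5047

620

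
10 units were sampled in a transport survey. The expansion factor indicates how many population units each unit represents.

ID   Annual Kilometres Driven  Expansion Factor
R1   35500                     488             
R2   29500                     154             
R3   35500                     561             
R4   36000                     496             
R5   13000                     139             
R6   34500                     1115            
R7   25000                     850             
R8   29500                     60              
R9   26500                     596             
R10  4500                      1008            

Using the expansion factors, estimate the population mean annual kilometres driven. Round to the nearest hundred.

26200

Weighted sum = 35500×488 + 29500×154 + 35500×561 + 36000×496 + 13000×139 + 34500×1115 + 25000×850 + 29500×60 + 26500×596 + 4500×1008
  = 17324000 + 4543000 + 19915500 + 17856000 + 1807000 + 38467500 + 21250000 + 1770000 + 15794000 + 4536000 = 143263000
Sum of weights = 5467
Weighted mean = 143263000 / 5467 = 26205.048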